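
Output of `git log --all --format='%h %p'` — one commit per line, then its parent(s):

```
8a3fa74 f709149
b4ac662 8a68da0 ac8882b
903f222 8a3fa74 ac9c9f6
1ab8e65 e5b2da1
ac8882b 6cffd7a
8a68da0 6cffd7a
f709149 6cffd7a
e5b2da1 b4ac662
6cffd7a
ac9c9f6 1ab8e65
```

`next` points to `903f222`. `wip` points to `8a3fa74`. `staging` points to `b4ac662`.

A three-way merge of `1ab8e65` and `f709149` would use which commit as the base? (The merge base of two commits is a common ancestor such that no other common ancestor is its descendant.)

6cffd7a

Ancestors of 1ab8e65: {1ab8e65, 6cffd7a, 8a68da0, ac8882b, b4ac662, e5b2da1}.
Ancestors of f709149: {6cffd7a, f709149}.
Common ancestors: {6cffd7a}.
The only common ancestor is 6cffd7a, so it is the merge base.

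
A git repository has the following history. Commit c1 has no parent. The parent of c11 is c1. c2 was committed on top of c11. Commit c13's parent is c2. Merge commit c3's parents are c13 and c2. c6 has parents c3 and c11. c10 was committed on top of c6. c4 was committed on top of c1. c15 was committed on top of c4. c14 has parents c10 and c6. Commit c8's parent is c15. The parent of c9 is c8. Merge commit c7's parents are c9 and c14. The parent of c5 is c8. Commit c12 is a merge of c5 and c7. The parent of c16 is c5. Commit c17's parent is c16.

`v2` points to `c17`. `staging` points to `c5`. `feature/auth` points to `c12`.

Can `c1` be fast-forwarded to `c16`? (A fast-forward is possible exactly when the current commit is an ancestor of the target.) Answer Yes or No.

Yes

A fast-forward from c1 to c16 is possible iff c1 is an ancestor of c16.
Ancestors of c16: {c1, c15, c16, c4, c5, c8}.
c1 is among them, so fast-forward is possible.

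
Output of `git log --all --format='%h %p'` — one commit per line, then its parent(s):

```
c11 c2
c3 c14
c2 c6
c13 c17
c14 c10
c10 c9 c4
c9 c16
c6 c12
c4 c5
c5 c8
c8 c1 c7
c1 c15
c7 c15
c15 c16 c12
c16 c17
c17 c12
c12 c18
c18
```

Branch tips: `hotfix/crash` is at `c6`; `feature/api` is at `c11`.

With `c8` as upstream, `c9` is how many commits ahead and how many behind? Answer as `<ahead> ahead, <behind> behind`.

1 ahead, 4 behind

Reachable from c9: {c12, c16, c17, c18, c9}.
Reachable from c8: {c1, c12, c15, c16, c17, c18, c7, c8}.
Only in c9's history (ahead): {c9} — 1.
Only in c8's history (behind): {c1, c15, c7, c8} — 4.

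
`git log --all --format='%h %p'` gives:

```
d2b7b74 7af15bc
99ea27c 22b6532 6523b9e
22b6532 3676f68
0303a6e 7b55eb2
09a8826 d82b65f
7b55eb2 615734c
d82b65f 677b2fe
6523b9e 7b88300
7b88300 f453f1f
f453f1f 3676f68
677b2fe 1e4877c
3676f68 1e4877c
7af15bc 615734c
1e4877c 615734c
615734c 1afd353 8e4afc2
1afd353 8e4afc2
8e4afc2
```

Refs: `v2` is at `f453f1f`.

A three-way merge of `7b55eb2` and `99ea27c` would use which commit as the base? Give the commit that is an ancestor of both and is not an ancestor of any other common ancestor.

Ancestors of 7b55eb2: {1afd353, 615734c, 7b55eb2, 8e4afc2}.
Ancestors of 99ea27c: {1afd353, 1e4877c, 22b6532, 3676f68, 615734c, 6523b9e, 7b88300, 8e4afc2, 99ea27c, f453f1f}.
Common ancestors: {1afd353, 615734c, 8e4afc2}.
Among these, 615734c is not an ancestor of any other common ancestor — it is the merge base.

615734c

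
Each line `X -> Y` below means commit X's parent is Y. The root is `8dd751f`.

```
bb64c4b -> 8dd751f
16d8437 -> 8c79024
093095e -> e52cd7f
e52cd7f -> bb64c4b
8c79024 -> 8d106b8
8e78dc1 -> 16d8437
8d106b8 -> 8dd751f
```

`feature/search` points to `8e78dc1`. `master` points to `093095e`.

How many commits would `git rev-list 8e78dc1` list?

5

Walking parent pointers from 8e78dc1: reachable set = {16d8437, 8c79024, 8d106b8, 8dd751f, 8e78dc1}.
That is 5 commits.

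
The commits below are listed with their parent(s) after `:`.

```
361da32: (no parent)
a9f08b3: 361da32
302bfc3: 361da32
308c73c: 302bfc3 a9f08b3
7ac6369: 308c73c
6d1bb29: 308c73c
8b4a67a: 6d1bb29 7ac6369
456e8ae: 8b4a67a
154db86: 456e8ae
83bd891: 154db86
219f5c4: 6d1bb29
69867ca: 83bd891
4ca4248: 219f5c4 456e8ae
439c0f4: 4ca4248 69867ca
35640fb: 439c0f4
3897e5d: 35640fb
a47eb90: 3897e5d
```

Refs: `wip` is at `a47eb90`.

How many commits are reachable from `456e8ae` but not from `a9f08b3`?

6

Reachable from 456e8ae: {302bfc3, 308c73c, 361da32, 456e8ae, 6d1bb29, 7ac6369, 8b4a67a, a9f08b3}.
Reachable from a9f08b3: {361da32, a9f08b3}.
In 456e8ae's history but not a9f08b3's: {302bfc3, 308c73c, 456e8ae, 6d1bb29, 7ac6369, 8b4a67a} — 6 commits.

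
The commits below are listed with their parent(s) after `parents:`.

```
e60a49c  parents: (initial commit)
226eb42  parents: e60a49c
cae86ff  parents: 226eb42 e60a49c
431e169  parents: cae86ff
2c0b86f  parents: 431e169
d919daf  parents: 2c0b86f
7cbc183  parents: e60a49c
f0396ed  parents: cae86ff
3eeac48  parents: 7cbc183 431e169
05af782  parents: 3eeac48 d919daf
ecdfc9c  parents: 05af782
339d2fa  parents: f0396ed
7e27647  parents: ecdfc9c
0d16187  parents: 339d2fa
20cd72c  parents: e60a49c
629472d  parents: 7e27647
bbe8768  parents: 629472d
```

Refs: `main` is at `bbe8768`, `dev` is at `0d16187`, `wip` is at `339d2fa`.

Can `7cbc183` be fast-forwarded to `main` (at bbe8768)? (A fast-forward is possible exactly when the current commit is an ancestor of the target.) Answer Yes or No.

Yes

A fast-forward from 7cbc183 to bbe8768 is possible iff 7cbc183 is an ancestor of bbe8768.
Ancestors of bbe8768: {05af782, 226eb42, 2c0b86f, 3eeac48, 431e169, 629472d, 7cbc183, 7e27647, bbe8768, cae86ff, d919daf, e60a49c, ecdfc9c}.
7cbc183 is among them, so fast-forward is possible.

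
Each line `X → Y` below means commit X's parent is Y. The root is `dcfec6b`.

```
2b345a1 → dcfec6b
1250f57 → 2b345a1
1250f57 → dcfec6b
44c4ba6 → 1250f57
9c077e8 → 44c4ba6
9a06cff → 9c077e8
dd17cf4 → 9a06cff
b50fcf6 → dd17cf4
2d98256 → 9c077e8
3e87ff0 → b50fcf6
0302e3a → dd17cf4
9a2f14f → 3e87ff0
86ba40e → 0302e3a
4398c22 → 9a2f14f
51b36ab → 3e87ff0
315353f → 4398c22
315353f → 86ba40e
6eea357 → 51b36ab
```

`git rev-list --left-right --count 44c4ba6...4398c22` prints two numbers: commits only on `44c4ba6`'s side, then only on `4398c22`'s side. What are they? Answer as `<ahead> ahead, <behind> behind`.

Reachable from 44c4ba6: {1250f57, 2b345a1, 44c4ba6, dcfec6b}.
Reachable from 4398c22: {1250f57, 2b345a1, 3e87ff0, 4398c22, 44c4ba6, 9a06cff, 9a2f14f, 9c077e8, b50fcf6, dcfec6b, dd17cf4}.
Only in 44c4ba6's history (ahead): {} — 0.
Only in 4398c22's history (behind): {3e87ff0, 4398c22, 9a06cff, 9a2f14f, 9c077e8, b50fcf6, dd17cf4} — 7.

0 ahead, 7 behind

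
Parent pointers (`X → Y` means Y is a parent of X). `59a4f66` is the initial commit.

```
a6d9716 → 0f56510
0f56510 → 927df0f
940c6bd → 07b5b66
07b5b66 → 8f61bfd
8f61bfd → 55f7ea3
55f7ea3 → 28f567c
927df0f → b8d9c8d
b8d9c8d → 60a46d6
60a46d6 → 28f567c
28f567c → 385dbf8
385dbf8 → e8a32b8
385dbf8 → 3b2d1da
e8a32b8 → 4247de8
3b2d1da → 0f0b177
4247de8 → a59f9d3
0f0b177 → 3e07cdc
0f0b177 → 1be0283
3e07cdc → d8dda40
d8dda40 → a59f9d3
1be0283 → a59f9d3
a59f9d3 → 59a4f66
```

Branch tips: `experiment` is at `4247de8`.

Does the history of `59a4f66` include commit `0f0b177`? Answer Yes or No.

Ancestors of 59a4f66: {59a4f66}.
0f0b177 is not in that set, so it is not an ancestor of 59a4f66.

No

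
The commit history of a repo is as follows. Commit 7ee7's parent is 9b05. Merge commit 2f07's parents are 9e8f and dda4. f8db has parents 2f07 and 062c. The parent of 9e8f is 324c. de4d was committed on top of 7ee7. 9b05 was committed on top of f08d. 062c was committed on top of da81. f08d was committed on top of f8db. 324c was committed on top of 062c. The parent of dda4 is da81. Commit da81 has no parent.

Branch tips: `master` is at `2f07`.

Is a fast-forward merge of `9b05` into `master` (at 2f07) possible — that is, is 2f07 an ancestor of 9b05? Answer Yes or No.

Yes

A fast-forward from 2f07 to 9b05 is possible iff 2f07 is an ancestor of 9b05.
Ancestors of 9b05: {062c, 2f07, 324c, 9b05, 9e8f, da81, dda4, f08d, f8db}.
2f07 is among them, so fast-forward is possible.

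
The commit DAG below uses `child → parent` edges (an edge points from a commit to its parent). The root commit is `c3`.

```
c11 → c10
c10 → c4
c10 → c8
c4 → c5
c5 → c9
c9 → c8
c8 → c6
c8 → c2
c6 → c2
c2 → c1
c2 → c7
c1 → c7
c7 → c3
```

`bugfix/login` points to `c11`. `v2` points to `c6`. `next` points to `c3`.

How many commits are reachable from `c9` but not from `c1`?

4

Reachable from c9: {c1, c2, c3, c6, c7, c8, c9}.
Reachable from c1: {c1, c3, c7}.
In c9's history but not c1's: {c2, c6, c8, c9} — 4 commits.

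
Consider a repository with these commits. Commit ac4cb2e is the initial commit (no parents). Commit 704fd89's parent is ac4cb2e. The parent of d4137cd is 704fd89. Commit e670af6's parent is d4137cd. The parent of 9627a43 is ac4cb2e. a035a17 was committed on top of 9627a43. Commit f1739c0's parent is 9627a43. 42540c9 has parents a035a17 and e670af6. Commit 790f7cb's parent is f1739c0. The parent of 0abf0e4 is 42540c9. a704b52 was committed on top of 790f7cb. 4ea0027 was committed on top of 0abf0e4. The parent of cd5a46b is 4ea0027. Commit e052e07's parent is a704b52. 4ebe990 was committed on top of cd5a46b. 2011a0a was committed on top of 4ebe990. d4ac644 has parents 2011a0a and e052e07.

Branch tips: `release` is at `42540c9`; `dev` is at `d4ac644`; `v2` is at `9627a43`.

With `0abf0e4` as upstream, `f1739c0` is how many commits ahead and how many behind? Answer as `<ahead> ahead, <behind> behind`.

1 ahead, 6 behind

Reachable from f1739c0: {9627a43, ac4cb2e, f1739c0}.
Reachable from 0abf0e4: {0abf0e4, 42540c9, 704fd89, 9627a43, a035a17, ac4cb2e, d4137cd, e670af6}.
Only in f1739c0's history (ahead): {f1739c0} — 1.
Only in 0abf0e4's history (behind): {0abf0e4, 42540c9, 704fd89, a035a17, d4137cd, e670af6} — 6.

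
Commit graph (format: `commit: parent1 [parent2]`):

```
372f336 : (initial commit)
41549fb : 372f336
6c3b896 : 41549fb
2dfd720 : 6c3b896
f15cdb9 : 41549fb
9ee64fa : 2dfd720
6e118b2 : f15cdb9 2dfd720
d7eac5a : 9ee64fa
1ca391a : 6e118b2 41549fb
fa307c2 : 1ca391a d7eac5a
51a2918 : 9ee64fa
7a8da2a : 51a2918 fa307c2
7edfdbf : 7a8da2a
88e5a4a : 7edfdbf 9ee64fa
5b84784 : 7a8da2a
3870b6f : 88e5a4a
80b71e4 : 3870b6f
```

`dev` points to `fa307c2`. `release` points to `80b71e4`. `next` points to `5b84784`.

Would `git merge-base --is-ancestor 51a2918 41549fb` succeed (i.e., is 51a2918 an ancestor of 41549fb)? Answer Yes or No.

No

Ancestors of 41549fb: {372f336, 41549fb}.
51a2918 is not in that set, so it is not an ancestor of 41549fb.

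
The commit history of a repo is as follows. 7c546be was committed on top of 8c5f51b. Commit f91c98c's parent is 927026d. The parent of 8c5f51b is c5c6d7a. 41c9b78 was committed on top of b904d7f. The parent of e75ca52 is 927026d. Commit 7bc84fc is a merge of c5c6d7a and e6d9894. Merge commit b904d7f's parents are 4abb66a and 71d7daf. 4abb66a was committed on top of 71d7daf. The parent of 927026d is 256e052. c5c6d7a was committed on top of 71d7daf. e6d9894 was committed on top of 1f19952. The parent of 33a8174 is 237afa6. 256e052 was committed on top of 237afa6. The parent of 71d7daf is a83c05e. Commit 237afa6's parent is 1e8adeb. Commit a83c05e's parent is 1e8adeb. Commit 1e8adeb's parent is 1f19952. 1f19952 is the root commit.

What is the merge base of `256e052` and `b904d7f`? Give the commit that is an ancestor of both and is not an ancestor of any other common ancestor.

1e8adeb

Ancestors of 256e052: {1e8adeb, 1f19952, 237afa6, 256e052}.
Ancestors of b904d7f: {1e8adeb, 1f19952, 4abb66a, 71d7daf, a83c05e, b904d7f}.
Common ancestors: {1e8adeb, 1f19952}.
Among these, 1e8adeb is not an ancestor of any other common ancestor — it is the merge base.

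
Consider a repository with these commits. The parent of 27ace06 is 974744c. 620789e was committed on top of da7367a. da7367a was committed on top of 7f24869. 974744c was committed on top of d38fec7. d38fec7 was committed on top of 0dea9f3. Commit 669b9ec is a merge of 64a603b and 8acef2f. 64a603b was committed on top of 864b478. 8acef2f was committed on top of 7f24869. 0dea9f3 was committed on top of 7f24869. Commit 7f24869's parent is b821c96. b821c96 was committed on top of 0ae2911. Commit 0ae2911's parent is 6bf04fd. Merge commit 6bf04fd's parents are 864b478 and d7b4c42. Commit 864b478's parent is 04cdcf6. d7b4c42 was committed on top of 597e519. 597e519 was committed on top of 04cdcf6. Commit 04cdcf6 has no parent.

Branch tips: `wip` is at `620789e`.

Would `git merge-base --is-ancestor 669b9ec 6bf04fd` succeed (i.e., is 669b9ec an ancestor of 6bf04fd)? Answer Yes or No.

Ancestors of 6bf04fd: {04cdcf6, 597e519, 6bf04fd, 864b478, d7b4c42}.
669b9ec is not in that set, so it is not an ancestor of 6bf04fd.

No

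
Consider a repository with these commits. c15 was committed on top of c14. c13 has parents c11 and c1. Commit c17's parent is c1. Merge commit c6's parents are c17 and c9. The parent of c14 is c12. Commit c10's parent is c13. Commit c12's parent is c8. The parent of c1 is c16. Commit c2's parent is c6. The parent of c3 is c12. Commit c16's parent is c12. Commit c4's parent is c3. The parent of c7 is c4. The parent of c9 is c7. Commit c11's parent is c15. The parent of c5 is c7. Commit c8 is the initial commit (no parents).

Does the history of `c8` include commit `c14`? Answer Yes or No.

No

Ancestors of c8: {c8}.
c14 is not in that set, so it is not an ancestor of c8.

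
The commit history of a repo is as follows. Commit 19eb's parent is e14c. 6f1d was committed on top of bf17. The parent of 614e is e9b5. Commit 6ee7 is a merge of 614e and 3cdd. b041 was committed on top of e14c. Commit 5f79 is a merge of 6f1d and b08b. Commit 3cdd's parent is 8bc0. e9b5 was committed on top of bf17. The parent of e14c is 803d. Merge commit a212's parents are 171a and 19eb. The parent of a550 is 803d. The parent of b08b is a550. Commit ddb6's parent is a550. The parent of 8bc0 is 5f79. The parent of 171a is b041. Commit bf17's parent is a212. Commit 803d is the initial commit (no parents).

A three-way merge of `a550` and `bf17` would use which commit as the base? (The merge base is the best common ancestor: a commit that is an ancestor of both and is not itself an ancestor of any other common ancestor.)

Ancestors of a550: {803d, a550}.
Ancestors of bf17: {171a, 19eb, 803d, a212, b041, bf17, e14c}.
Common ancestors: {803d}.
The only common ancestor is 803d, so it is the merge base.

803d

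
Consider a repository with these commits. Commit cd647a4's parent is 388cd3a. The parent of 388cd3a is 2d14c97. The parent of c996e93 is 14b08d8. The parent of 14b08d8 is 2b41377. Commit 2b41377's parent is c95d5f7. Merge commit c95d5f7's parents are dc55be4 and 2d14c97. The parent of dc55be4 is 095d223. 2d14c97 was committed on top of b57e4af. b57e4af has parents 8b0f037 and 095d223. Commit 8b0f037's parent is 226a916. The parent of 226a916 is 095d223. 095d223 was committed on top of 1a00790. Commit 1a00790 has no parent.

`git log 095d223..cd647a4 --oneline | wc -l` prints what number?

6

Reachable from cd647a4: {095d223, 1a00790, 226a916, 2d14c97, 388cd3a, 8b0f037, b57e4af, cd647a4}.
Reachable from 095d223: {095d223, 1a00790}.
In cd647a4's history but not 095d223's: {226a916, 2d14c97, 388cd3a, 8b0f037, b57e4af, cd647a4} — 6 commits.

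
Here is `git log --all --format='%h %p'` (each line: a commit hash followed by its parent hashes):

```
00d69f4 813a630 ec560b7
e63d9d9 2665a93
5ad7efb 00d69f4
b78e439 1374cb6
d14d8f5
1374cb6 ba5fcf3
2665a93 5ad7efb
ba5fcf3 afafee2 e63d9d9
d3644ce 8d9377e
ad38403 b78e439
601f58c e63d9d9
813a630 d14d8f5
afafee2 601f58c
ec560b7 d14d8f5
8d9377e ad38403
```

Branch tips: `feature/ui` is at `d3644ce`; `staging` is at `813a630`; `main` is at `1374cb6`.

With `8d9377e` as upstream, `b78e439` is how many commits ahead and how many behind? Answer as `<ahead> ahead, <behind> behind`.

Reachable from b78e439: {00d69f4, 1374cb6, 2665a93, 5ad7efb, 601f58c, 813a630, afafee2, b78e439, ba5fcf3, d14d8f5, e63d9d9, ec560b7}.
Reachable from 8d9377e: {00d69f4, 1374cb6, 2665a93, 5ad7efb, 601f58c, 813a630, 8d9377e, ad38403, afafee2, b78e439, ba5fcf3, d14d8f5, e63d9d9, ec560b7}.
Only in b78e439's history (ahead): {} — 0.
Only in 8d9377e's history (behind): {8d9377e, ad38403} — 2.

0 ahead, 2 behind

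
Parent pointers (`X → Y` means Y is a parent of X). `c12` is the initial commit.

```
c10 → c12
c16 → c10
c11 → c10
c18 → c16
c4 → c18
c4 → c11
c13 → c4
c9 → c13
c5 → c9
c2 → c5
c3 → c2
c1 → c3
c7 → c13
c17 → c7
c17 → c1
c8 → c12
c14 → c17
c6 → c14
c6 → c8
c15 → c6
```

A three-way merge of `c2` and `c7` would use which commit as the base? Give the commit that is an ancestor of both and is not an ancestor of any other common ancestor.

c13

Ancestors of c2: {c10, c11, c12, c13, c16, c18, c2, c4, c5, c9}.
Ancestors of c7: {c10, c11, c12, c13, c16, c18, c4, c7}.
Common ancestors: {c10, c11, c12, c13, c16, c18, c4}.
Among these, c13 is not an ancestor of any other common ancestor — it is the merge base.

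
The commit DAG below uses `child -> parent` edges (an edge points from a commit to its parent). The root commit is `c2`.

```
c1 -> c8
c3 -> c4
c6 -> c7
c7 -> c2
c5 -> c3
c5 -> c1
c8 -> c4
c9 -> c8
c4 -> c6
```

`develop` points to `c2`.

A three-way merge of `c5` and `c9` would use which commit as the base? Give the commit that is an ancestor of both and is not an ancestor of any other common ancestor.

Ancestors of c5: {c1, c2, c3, c4, c5, c6, c7, c8}.
Ancestors of c9: {c2, c4, c6, c7, c8, c9}.
Common ancestors: {c2, c4, c6, c7, c8}.
Among these, c8 is not an ancestor of any other common ancestor — it is the merge base.

c8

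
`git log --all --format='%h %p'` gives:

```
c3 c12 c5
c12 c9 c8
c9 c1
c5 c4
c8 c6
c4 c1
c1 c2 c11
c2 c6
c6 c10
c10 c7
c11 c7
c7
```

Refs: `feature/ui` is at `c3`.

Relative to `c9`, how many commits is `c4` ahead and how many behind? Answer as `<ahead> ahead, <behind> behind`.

Reachable from c4: {c1, c10, c11, c2, c4, c6, c7}.
Reachable from c9: {c1, c10, c11, c2, c6, c7, c9}.
Only in c4's history (ahead): {c4} — 1.
Only in c9's history (behind): {c9} — 1.

1 ahead, 1 behind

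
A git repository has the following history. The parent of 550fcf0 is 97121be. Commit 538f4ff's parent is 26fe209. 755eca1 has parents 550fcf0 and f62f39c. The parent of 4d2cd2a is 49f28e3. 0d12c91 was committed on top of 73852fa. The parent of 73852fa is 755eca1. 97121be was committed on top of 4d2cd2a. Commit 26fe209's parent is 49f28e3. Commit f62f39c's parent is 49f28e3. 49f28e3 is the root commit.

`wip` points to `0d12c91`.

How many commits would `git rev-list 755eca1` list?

6

Walking parent pointers from 755eca1: reachable set = {49f28e3, 4d2cd2a, 550fcf0, 755eca1, 97121be, f62f39c}.
That is 6 commits.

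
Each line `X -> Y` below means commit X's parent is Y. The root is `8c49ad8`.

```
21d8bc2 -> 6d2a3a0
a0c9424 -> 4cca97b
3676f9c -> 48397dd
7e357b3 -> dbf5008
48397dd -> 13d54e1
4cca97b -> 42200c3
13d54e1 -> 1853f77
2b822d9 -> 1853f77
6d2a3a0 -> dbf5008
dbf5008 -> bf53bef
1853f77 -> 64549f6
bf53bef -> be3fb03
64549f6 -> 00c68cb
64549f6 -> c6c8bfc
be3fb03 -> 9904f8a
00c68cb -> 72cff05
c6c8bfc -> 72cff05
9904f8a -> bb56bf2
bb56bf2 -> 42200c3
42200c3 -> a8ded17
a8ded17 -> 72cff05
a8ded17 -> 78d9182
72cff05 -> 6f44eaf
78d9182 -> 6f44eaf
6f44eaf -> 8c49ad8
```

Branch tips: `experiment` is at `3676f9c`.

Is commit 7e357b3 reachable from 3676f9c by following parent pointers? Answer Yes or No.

No

Ancestors of 3676f9c: {00c68cb, 13d54e1, 1853f77, 3676f9c, 48397dd, 64549f6, 6f44eaf, 72cff05, 8c49ad8, c6c8bfc}.
7e357b3 is not in that set, so it is not an ancestor of 3676f9c.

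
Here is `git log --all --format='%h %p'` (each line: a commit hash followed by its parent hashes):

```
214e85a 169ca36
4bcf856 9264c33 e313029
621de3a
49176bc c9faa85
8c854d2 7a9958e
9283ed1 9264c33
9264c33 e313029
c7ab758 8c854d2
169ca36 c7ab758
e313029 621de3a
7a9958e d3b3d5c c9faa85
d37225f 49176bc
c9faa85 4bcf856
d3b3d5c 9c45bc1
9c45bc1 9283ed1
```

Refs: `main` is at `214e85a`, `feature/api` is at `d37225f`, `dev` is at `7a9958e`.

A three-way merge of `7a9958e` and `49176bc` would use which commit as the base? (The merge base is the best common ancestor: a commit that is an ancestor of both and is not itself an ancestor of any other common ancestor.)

c9faa85

Ancestors of 7a9958e: {4bcf856, 621de3a, 7a9958e, 9264c33, 9283ed1, 9c45bc1, c9faa85, d3b3d5c, e313029}.
Ancestors of 49176bc: {49176bc, 4bcf856, 621de3a, 9264c33, c9faa85, e313029}.
Common ancestors: {4bcf856, 621de3a, 9264c33, c9faa85, e313029}.
Among these, c9faa85 is not an ancestor of any other common ancestor — it is the merge base.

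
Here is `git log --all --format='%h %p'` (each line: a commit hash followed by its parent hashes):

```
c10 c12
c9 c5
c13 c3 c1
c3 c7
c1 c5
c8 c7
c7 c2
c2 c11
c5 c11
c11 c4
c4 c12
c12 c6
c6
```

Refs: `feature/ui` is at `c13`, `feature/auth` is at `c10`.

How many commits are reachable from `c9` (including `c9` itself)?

6

Walking parent pointers from c9: reachable set = {c11, c12, c4, c5, c6, c9}.
That is 6 commits.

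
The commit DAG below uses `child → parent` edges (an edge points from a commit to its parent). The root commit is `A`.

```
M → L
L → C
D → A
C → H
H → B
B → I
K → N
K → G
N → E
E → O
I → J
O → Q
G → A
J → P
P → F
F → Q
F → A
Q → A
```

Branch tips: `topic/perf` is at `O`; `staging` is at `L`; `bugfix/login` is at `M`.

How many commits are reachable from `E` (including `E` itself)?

4

Walking parent pointers from E: reachable set = {A, E, O, Q}.
That is 4 commits.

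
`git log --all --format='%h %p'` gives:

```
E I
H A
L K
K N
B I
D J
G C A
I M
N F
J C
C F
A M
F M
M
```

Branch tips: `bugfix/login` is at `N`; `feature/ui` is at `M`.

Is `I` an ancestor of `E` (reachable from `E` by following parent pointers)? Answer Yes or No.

Ancestors of E (commits reachable by following parents): {E, I, M}.
I is in that set, so it is an ancestor of E.

Yes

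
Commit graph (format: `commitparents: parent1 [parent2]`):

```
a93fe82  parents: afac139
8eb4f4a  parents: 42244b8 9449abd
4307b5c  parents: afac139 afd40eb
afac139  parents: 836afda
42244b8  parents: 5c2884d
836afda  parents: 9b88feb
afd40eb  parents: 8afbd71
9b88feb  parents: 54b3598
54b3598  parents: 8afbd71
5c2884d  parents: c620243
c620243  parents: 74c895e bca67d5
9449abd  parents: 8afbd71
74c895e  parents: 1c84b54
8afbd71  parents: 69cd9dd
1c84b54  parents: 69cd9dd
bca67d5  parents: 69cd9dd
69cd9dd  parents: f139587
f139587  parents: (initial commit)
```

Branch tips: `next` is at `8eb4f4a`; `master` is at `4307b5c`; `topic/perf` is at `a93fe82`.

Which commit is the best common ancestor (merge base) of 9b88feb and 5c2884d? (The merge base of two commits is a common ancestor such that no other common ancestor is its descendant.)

69cd9dd

Ancestors of 9b88feb: {54b3598, 69cd9dd, 8afbd71, 9b88feb, f139587}.
Ancestors of 5c2884d: {1c84b54, 5c2884d, 69cd9dd, 74c895e, bca67d5, c620243, f139587}.
Common ancestors: {69cd9dd, f139587}.
Among these, 69cd9dd is not an ancestor of any other common ancestor — it is the merge base.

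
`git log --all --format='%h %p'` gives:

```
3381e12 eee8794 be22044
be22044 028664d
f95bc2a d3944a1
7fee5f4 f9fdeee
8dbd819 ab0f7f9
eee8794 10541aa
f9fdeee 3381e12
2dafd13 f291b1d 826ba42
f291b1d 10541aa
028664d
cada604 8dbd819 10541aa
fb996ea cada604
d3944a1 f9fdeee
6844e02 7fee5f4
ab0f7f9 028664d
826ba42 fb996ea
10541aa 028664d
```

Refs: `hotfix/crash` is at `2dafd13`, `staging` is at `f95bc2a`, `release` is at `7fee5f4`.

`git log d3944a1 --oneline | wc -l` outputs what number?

Walking parent pointers from d3944a1: reachable set = {028664d, 10541aa, 3381e12, be22044, d3944a1, eee8794, f9fdeee}.
That is 7 commits.

7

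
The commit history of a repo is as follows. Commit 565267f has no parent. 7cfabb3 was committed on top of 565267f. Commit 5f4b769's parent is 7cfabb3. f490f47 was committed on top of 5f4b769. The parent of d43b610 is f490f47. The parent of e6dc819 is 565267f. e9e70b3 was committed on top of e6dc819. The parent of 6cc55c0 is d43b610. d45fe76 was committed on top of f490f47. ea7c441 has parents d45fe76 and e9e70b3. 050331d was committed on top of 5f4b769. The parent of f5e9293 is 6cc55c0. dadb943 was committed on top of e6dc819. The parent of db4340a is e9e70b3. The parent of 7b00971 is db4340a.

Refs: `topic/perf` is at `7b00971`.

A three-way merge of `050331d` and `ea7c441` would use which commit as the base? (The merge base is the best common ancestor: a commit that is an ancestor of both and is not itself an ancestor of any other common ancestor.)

5f4b769

Ancestors of 050331d: {050331d, 565267f, 5f4b769, 7cfabb3}.
Ancestors of ea7c441: {565267f, 5f4b769, 7cfabb3, d45fe76, e6dc819, e9e70b3, ea7c441, f490f47}.
Common ancestors: {565267f, 5f4b769, 7cfabb3}.
Among these, 5f4b769 is not an ancestor of any other common ancestor — it is the merge base.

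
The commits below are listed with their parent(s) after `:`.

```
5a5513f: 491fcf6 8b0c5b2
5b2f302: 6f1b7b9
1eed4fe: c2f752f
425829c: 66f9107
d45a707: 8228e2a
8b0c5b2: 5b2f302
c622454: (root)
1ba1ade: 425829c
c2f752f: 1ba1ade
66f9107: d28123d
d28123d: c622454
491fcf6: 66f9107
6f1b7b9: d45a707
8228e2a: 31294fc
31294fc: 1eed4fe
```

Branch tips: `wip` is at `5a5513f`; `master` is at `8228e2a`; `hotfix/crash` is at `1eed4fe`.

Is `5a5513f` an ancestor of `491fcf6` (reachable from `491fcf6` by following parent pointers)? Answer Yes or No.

Ancestors of 491fcf6: {491fcf6, 66f9107, c622454, d28123d}.
5a5513f is not in that set, so it is not an ancestor of 491fcf6.

No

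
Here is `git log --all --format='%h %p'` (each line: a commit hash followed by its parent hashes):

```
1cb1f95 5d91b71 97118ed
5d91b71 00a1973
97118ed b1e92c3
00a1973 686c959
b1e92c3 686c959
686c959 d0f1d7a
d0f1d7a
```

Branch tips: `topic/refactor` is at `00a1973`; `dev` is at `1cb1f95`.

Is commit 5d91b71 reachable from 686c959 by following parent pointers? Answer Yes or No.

No

Ancestors of 686c959: {686c959, d0f1d7a}.
5d91b71 is not in that set, so it is not an ancestor of 686c959.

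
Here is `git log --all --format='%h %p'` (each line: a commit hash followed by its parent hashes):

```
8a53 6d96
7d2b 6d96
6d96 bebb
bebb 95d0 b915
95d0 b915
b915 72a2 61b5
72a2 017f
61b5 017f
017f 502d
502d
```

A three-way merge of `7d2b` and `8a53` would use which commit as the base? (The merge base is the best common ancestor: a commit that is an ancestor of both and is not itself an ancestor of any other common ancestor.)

Ancestors of 7d2b: {017f, 502d, 61b5, 6d96, 72a2, 7d2b, 95d0, b915, bebb}.
Ancestors of 8a53: {017f, 502d, 61b5, 6d96, 72a2, 8a53, 95d0, b915, bebb}.
Common ancestors: {017f, 502d, 61b5, 6d96, 72a2, 95d0, b915, bebb}.
Among these, 6d96 is not an ancestor of any other common ancestor — it is the merge base.

6d96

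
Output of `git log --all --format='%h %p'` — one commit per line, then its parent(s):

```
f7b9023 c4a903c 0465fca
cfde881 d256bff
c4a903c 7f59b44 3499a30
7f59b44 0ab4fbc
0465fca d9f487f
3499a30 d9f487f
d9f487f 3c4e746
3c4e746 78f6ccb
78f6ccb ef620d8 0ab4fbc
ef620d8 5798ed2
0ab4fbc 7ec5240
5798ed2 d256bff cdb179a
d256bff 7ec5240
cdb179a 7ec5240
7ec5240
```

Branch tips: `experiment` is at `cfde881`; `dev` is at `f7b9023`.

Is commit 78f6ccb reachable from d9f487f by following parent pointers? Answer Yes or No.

Ancestors of d9f487f (commits reachable by following parents): {0ab4fbc, 3c4e746, 5798ed2, 78f6ccb, 7ec5240, cdb179a, d256bff, d9f487f, ef620d8}.
78f6ccb is in that set, so it is an ancestor of d9f487f.

Yes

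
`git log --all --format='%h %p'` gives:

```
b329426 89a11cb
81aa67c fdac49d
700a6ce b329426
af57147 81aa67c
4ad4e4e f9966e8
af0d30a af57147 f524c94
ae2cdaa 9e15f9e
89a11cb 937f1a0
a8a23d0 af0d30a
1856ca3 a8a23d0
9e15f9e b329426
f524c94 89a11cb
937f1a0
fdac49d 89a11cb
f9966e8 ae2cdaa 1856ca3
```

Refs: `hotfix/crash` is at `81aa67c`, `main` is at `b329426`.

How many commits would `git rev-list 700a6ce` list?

Walking parent pointers from 700a6ce: reachable set = {700a6ce, 89a11cb, 937f1a0, b329426}.
That is 4 commits.

4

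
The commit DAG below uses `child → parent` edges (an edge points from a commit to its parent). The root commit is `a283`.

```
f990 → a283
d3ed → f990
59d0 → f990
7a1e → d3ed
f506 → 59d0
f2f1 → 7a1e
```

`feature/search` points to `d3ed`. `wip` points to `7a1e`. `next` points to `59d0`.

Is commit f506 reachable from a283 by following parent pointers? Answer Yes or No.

Ancestors of a283: {a283}.
f506 is not in that set, so it is not an ancestor of a283.

No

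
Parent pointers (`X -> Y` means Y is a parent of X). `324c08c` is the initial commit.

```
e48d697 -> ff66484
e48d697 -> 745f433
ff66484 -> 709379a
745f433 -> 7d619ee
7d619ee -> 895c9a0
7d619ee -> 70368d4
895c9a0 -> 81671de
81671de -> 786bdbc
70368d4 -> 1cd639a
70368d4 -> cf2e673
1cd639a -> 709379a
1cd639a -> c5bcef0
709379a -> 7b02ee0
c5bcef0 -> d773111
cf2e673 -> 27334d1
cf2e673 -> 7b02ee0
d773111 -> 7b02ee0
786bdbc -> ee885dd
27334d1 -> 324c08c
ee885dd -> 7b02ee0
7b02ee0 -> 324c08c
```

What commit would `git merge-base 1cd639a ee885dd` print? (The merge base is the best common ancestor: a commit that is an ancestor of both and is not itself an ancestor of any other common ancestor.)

7b02ee0

Ancestors of 1cd639a: {1cd639a, 324c08c, 709379a, 7b02ee0, c5bcef0, d773111}.
Ancestors of ee885dd: {324c08c, 7b02ee0, ee885dd}.
Common ancestors: {324c08c, 7b02ee0}.
Among these, 7b02ee0 is not an ancestor of any other common ancestor — it is the merge base.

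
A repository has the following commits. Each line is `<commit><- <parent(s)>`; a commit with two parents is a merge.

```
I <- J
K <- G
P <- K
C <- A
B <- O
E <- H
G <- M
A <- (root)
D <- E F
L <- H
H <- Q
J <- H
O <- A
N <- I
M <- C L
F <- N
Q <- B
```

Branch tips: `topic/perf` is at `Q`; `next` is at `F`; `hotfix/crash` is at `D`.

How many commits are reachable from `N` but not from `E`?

3

Reachable from N: {A, B, H, I, J, N, O, Q}.
Reachable from E: {A, B, E, H, O, Q}.
In N's history but not E's: {I, J, N} — 3 commits.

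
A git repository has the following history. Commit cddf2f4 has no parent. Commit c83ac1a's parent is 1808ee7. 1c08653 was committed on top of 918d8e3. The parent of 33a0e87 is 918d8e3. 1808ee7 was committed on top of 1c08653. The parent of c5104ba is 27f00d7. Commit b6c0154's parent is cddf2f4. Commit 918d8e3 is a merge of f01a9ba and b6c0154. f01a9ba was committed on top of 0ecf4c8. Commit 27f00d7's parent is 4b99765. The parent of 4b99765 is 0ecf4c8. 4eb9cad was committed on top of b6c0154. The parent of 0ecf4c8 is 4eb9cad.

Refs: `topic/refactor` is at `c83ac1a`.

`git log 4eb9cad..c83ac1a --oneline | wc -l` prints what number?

6

Reachable from c83ac1a: {0ecf4c8, 1808ee7, 1c08653, 4eb9cad, 918d8e3, b6c0154, c83ac1a, cddf2f4, f01a9ba}.
Reachable from 4eb9cad: {4eb9cad, b6c0154, cddf2f4}.
In c83ac1a's history but not 4eb9cad's: {0ecf4c8, 1808ee7, 1c08653, 918d8e3, c83ac1a, f01a9ba} — 6 commits.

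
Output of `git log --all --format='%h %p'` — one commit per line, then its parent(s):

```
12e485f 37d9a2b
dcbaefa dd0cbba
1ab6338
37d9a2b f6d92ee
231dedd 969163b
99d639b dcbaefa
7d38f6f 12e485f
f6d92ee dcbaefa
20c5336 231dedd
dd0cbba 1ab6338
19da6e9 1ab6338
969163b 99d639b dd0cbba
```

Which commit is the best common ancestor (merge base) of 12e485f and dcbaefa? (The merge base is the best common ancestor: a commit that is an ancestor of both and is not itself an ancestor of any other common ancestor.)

Ancestors of 12e485f: {12e485f, 1ab6338, 37d9a2b, dcbaefa, dd0cbba, f6d92ee}.
Ancestors of dcbaefa: {1ab6338, dcbaefa, dd0cbba}.
Common ancestors: {1ab6338, dcbaefa, dd0cbba}.
Among these, dcbaefa is not an ancestor of any other common ancestor — it is the merge base.

dcbaefa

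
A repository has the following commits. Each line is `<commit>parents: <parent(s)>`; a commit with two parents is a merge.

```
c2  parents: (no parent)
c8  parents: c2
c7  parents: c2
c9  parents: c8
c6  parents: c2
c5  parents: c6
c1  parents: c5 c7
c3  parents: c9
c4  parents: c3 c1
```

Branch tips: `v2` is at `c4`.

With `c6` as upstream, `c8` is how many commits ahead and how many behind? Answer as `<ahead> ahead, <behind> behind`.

Reachable from c8: {c2, c8}.
Reachable from c6: {c2, c6}.
Only in c8's history (ahead): {c8} — 1.
Only in c6's history (behind): {c6} — 1.

1 ahead, 1 behind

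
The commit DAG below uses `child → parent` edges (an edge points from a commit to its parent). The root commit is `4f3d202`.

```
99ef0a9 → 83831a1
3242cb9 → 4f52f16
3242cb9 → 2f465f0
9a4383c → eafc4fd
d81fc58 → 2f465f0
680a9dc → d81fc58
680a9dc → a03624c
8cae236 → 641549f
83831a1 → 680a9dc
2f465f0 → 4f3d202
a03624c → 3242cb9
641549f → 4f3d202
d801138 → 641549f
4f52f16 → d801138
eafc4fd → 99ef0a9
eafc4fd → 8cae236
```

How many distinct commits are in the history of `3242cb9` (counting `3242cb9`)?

Walking parent pointers from 3242cb9: reachable set = {2f465f0, 3242cb9, 4f3d202, 4f52f16, 641549f, d801138}.
That is 6 commits.

6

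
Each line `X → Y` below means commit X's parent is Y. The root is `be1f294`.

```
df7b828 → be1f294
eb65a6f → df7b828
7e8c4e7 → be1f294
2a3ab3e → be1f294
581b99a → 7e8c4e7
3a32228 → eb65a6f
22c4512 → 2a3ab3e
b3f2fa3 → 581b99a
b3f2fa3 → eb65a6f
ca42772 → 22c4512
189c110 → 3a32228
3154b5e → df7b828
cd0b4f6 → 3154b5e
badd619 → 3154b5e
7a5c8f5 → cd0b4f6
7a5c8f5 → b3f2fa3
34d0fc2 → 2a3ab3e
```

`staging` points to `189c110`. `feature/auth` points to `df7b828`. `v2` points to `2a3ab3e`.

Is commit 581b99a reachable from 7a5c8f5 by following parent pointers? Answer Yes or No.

Yes

Ancestors of 7a5c8f5 (commits reachable by following parents): {3154b5e, 581b99a, 7a5c8f5, 7e8c4e7, b3f2fa3, be1f294, cd0b4f6, df7b828, eb65a6f}.
581b99a is in that set, so it is an ancestor of 7a5c8f5.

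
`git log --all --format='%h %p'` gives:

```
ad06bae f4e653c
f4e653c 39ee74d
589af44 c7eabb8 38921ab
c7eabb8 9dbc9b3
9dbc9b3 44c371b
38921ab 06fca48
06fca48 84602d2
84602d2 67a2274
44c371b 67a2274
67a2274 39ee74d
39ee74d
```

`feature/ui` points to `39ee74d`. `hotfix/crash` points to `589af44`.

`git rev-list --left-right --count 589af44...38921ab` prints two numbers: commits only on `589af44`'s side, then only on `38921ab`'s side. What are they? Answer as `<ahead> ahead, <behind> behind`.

Reachable from 589af44: {06fca48, 38921ab, 39ee74d, 44c371b, 589af44, 67a2274, 84602d2, 9dbc9b3, c7eabb8}.
Reachable from 38921ab: {06fca48, 38921ab, 39ee74d, 67a2274, 84602d2}.
Only in 589af44's history (ahead): {44c371b, 589af44, 9dbc9b3, c7eabb8} — 4.
Only in 38921ab's history (behind): {} — 0.

4 ahead, 0 behind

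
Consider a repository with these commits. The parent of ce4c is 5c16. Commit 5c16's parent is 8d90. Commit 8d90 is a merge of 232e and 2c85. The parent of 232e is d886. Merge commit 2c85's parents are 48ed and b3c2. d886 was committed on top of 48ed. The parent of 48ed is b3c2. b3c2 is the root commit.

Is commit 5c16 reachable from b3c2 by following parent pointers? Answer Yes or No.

No

Ancestors of b3c2: {b3c2}.
5c16 is not in that set, so it is not an ancestor of b3c2.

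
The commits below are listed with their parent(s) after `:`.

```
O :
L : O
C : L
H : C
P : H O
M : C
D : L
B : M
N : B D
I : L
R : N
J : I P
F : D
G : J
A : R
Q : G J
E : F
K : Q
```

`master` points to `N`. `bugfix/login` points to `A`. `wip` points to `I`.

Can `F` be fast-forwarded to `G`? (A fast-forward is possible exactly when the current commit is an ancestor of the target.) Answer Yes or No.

No

A fast-forward from F to G is possible iff F is an ancestor of G.
Ancestors of G: {C, G, H, I, J, L, O, P}.
F is not among them, so fast-forward is not possible.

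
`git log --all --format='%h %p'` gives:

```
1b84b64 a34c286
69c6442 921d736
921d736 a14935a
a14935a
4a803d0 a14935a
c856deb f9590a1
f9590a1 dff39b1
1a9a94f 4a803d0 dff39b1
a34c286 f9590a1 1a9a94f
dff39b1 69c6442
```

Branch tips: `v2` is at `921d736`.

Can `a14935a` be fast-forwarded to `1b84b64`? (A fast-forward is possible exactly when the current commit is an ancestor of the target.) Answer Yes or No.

A fast-forward from a14935a to 1b84b64 is possible iff a14935a is an ancestor of 1b84b64.
Ancestors of 1b84b64: {1a9a94f, 1b84b64, 4a803d0, 69c6442, 921d736, a14935a, a34c286, dff39b1, f9590a1}.
a14935a is among them, so fast-forward is possible.

Yes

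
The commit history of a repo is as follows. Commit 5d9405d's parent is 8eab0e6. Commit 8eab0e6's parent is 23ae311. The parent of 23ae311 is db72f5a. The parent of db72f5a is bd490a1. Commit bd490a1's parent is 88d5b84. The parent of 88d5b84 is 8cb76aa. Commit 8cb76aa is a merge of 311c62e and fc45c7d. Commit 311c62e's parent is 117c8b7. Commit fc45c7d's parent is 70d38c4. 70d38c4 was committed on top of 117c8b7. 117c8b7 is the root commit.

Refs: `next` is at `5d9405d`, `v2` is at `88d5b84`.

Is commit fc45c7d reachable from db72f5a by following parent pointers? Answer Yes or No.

Yes

Ancestors of db72f5a (commits reachable by following parents): {117c8b7, 311c62e, 70d38c4, 88d5b84, 8cb76aa, bd490a1, db72f5a, fc45c7d}.
fc45c7d is in that set, so it is an ancestor of db72f5a.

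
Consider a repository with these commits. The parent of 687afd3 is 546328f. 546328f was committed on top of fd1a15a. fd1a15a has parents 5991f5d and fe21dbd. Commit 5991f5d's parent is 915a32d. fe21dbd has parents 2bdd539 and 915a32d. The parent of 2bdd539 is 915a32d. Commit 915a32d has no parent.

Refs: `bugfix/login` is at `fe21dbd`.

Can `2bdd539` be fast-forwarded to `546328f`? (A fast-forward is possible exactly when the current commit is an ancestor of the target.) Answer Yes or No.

A fast-forward from 2bdd539 to 546328f is possible iff 2bdd539 is an ancestor of 546328f.
Ancestors of 546328f: {2bdd539, 546328f, 5991f5d, 915a32d, fd1a15a, fe21dbd}.
2bdd539 is among them, so fast-forward is possible.

Yes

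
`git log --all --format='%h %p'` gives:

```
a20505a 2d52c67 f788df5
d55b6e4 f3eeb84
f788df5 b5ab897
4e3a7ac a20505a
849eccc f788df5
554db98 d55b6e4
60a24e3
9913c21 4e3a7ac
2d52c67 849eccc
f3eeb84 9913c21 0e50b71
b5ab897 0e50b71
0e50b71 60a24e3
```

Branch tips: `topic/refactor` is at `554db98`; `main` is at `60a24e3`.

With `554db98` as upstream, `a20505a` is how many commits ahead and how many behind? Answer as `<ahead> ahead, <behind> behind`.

0 ahead, 5 behind

Reachable from a20505a: {0e50b71, 2d52c67, 60a24e3, 849eccc, a20505a, b5ab897, f788df5}.
Reachable from 554db98: {0e50b71, 2d52c67, 4e3a7ac, 554db98, 60a24e3, 849eccc, 9913c21, a20505a, b5ab897, d55b6e4, f3eeb84, f788df5}.
Only in a20505a's history (ahead): {} — 0.
Only in 554db98's history (behind): {4e3a7ac, 554db98, 9913c21, d55b6e4, f3eeb84} — 5.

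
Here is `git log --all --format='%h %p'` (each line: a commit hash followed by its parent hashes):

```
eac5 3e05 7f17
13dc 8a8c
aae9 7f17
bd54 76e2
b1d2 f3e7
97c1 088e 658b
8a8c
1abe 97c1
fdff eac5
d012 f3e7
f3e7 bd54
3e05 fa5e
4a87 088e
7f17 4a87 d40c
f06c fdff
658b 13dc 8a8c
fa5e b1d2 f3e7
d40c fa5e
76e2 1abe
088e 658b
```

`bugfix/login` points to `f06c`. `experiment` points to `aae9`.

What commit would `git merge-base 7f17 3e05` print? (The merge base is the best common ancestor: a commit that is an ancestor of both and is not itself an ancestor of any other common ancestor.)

Ancestors of 7f17: {088e, 13dc, 1abe, 4a87, 658b, 76e2, 7f17, 8a8c, 97c1, b1d2, bd54, d40c, f3e7, fa5e}.
Ancestors of 3e05: {088e, 13dc, 1abe, 3e05, 658b, 76e2, 8a8c, 97c1, b1d2, bd54, f3e7, fa5e}.
Common ancestors: {088e, 13dc, 1abe, 658b, 76e2, 8a8c, 97c1, b1d2, bd54, f3e7, fa5e}.
Among these, fa5e is not an ancestor of any other common ancestor — it is the merge base.

fa5e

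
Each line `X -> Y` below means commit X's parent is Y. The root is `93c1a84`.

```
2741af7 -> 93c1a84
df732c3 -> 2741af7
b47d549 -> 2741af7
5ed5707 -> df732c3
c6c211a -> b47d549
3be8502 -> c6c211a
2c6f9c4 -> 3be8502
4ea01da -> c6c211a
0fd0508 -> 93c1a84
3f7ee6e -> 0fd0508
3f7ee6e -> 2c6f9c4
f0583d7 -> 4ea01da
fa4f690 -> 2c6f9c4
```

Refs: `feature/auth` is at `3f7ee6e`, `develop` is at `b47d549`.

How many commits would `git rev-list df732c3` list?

3

Walking parent pointers from df732c3: reachable set = {2741af7, 93c1a84, df732c3}.
That is 3 commits.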